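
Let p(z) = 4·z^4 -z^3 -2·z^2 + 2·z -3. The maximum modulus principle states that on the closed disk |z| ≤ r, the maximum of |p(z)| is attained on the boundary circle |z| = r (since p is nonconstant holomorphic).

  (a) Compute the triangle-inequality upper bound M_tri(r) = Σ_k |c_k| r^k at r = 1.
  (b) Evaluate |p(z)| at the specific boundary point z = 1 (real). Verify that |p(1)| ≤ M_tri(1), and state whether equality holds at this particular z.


Coefficients: c_0 = -3, c_1 = 2, c_2 = -2, c_3 = -1, c_4 = 4. Radius r = 1.
Part (a). Triangle bound: M_tri(r) = Σ_k |c_k| r^k
  = |-3|·1^0 + |2|·1^1 + |-2|·1^2 + |-1|·1^3 + |4|·1^4
  = 3 + 2 + 2 + 1 + 4 = 12.
This bounds M(r) := max_{|z|=r} |p(z)| from above; equality holds iff all terms c_k z^k can be made to align in phase at a single z on |z|=r.
Part (b). At z = 1 (real, on the circle |z| = r):
  p(1) = (-3)·1^0 + (2)·1^1 + (-2)·1^2 + (-1)·1^3 + (4)·1^4 = 0.
  |p(1)| = 0.
Check: |p(1)| = 0 ≤ 12 = M_tri(1). ✓ Equality does not hold at z = 1 (the coefficients have mixed signs, so the terms do not all align in phase there).

M_tri(1) = 12; |p(1)| = 0; equality at z=1: no.


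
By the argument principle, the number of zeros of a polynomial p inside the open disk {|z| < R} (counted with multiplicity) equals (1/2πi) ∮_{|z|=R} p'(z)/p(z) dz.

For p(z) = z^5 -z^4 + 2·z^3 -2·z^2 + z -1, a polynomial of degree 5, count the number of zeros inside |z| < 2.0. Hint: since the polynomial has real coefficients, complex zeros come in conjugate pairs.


The zeros of p are: (0 + 1i), (0 - 1i), 1, (0 + 1i), (0 - 1i).
Their magnitudes are: 1, 1, 1, 1, 1.
Zeros with |z| < R = 2.0: (0 + 1i), (0 - 1i), 1, (0 + 1i), (0 - 1i).
Count = 5.
By the argument principle, (1/2πi) ∮_{|z|=R} p'(z)/p(z) dz equals exactly this count.

Number of zeros inside |z| < 2.0: 5.


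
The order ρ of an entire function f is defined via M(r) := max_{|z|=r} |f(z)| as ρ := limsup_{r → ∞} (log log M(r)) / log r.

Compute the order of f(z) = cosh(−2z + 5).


cosh(w) is a linear combination of e^{iw} and e^{−iw} (or e^w, e^{−w} in the hyperbolic case), so |cosh(w)| ≤ e^{|w|}. With w = −2z + 5, |w| ≤ 2|z| + 5 = 2r + 5 on |z| = r, giving M(r) ≤ e^{2r + 5}, so ρ ≤ 1. On a suitable ray (z = it for sin/cos; z = t for sinh/cosh, t real → ∞), |cosh(−2z + 5)| grows like e^{2|t|}/2, so ρ ≥ 1. Hence ρ = 1.
Therefore ρ = 1.

Order ρ = 1.


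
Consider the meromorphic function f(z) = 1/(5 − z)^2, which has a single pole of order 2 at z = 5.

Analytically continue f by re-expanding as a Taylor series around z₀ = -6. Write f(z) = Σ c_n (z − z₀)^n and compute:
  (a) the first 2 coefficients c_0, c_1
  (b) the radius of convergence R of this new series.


Let w = z − z₀, so z = z₀ + w.
Then 5 − z = 5 − (z₀ + w) = (5 − z₀) − w = 11 − w.
f(z) = 1/(11 − w)^2 = (1/(11)^2) · (1 − w/(11))^{−2}.
By the binomial series (1−u)^{−2} = Σ_{n≥0} C(n+1, 1) u^n for |u|<1, with u = w/(11):
  c_n = C(n+1, 1) / (11)^(n+2).
  c_0 = 1/(11)^2 = 1/121.
  c_1 = 2/(11)^3 = 2/1331.
The series is valid for |w/d| < 1, i.e. |z − z₀| < |d|.
Radius of convergence: R = |5 − z₀| = |11| = 11 (distance from z₀ to the singularity z = 5).

c_0 = 1/121, c_1 = 2/1331; R = 11.


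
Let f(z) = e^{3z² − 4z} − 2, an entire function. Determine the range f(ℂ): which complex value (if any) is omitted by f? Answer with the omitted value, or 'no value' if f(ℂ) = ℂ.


Little Picard bounds the complement of f(ℂ) to at most one point.
The exponent g(z) = 3z² − 4z is a nonconstant polynomial, hence surjective onto ℂ. So e^{g(z)} takes every value in {e^w : w ∈ ℂ} = ℂ ∖ {0}. Adding -2 shifts the range to ℂ ∖ {-2}. f omits exactly -2.

Omitted value: -2.


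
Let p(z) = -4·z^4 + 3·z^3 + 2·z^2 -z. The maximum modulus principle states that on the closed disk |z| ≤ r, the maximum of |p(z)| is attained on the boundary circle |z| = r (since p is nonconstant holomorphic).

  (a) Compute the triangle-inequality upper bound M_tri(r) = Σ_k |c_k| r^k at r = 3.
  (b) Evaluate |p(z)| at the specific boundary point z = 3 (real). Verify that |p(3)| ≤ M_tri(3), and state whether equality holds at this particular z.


Coefficients: c_0 = 0, c_1 = -1, c_2 = 2, c_3 = 3, c_4 = -4. Radius r = 3.
Part (a). Triangle bound: M_tri(r) = Σ_k |c_k| r^k
  = |0|·3^0 + |-1|·3^1 + |2|·3^2 + |3|·3^3 + |-4|·3^4
  = 0 + 3 + 18 + 81 + 324 = 426.
This bounds M(r) := max_{|z|=r} |p(z)| from above; equality holds iff all terms c_k z^k can be made to align in phase at a single z on |z|=r.
Part (b). At z = 3 (real, on the circle |z| = r):
  p(3) = (0)·3^0 + (-1)·3^1 + (2)·3^2 + (3)·3^3 + (-4)·3^4 = -228.
  |p(3)| = 228.
Check: |p(3)| = 228 ≤ 426 = M_tri(3). ✓ Equality does not hold at z = 3 (the coefficients have mixed signs, so the terms do not all align in phase there).

M_tri(3) = 426; |p(3)| = 228; equality at z=3: no.


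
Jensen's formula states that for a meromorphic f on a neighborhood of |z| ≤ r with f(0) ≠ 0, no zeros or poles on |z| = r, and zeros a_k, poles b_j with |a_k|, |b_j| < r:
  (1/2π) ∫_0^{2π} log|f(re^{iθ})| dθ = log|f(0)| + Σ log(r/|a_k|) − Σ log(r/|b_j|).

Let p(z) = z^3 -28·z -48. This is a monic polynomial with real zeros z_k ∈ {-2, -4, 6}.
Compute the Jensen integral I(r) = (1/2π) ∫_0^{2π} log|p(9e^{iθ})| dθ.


Zeros: -4, -2, 6; r = 9.
Inside |z| < r: -4, -2, 6. Outside (|z| ≥ r): ∅.
p(0) = -48, so log|p(0)| = log(48) = 3.8712.
Apply Jensen: I(r) = log|p(0)| + Σ_k log(r/|z_k|), summed over zeros inside |z| < r.
  log(r/|z_k|) for z_k = -2: log(9/2) = 1.5041
  log(r/|z_k|) for z_k = -4: log(9/4) = 0.8109
  log(r/|z_k|) for z_k = 6: log(9/6) = 0.4055
Sum over inside zeros: 2.7205.
I(r) = log|p(0)| + (inside sum) = 3.8712 + 2.7205 = 6.5917.
Closed form (all zeros inside, monic): I(r) = n·log(r) = 3·log(9) = 6.5917. ✓

I(r) ≈ 6.5917.


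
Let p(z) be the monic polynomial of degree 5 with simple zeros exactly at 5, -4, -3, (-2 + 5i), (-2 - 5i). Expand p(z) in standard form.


The polynomial is p(z) = ∏_{α ∈ S} (z − α), where S = {5, -4, -3, (-2 + 5i), (-2 - 5i)}.
Expanding the product yields: p(z) = z^5 + 6·z^4 + 14·z^3 -94·z^2 -907·z -1740.
Note conjugate pairs combine to real quadratics: (z − (-2+5i))(z − (-2−5i)) = z² + 4z + 29.
The resulting polynomial has degree 5 and real coefficients as required.

p(z) = z^5 + 6·z^4 + 14·z^3 -94·z^2 -907·z -1740.


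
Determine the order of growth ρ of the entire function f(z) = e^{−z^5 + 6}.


|e^{−z^5 + 6}| = e^{Re(-1·z^5) + 6} ≤ e^{1|z|^5 + 6} = e^{1r^5 + 6} on |z| = r, so ρ ≤ 5. Choosing z on |z|=r so that -1·z^5 is real positive (always possible by picking arg z appropriately) gives |f(z)| = e^{1r^5 + 6}, matching the bound. The additive constant 6 does not affect log log M(r) ~ 5·log r. Hence ρ = 5.
Therefore ρ = 5.

Order ρ = 5.


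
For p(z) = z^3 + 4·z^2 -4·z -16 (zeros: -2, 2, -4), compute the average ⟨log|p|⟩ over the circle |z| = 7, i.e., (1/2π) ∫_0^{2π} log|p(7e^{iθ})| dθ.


Zeros: -4, -2, 2; r = 7.
Inside |z| < r: -4, -2, 2. Outside (|z| ≥ r): ∅.
p(0) = -16, so log|p(0)| = log(16) = 2.7726.
Apply Jensen: I(r) = log|p(0)| + Σ_k log(r/|z_k|), summed over zeros inside |z| < r.
  log(r/|z_k|) for z_k = -2: log(7/2) = 1.2528
  log(r/|z_k|) for z_k = 2: log(7/2) = 1.2528
  log(r/|z_k|) for z_k = -4: log(7/4) = 0.5596
Sum over inside zeros: 3.0651.
I(r) = log|p(0)| + (inside sum) = 2.7726 + 3.0651 = 5.8377.
Closed form (all zeros inside, monic): I(r) = n·log(r) = 3·log(7) = 5.8377. ✓

I(r) ≈ 5.8377.


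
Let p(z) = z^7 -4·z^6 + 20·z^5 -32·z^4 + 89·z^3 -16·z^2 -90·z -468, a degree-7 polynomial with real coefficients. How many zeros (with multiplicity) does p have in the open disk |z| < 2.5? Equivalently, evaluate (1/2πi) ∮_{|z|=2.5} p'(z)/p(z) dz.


The zeros of p are: (2 + 3i), (2 - 3i), 2, (0 + 3i), (0 - 3i), (-1 + 1i), (-1 - 1i).
Their magnitudes are: 3.606, 3.606, 2, 3, 3, 1.414, 1.414.
Zeros with |z| < R = 2.5: 2, (-1 + 1i), (-1 - 1i).
Count = 3.
By the argument principle, (1/2πi) ∮_{|z|=R} p'(z)/p(z) dz equals exactly this count.

Number of zeros inside |z| < 2.5: 3.


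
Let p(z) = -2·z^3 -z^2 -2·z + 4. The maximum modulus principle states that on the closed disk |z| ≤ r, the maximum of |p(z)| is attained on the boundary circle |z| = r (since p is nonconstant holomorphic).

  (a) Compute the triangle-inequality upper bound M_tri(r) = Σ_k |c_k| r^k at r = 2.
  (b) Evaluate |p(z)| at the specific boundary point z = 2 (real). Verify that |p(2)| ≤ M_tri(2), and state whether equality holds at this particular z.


Coefficients: c_0 = 4, c_1 = -2, c_2 = -1, c_3 = -2. Radius r = 2.
Part (a). Triangle bound: M_tri(r) = Σ_k |c_k| r^k
  = |4|·2^0 + |-2|·2^1 + |-1|·2^2 + |-2|·2^3
  = 4 + 4 + 4 + 16 = 28.
This bounds M(r) := max_{|z|=r} |p(z)| from above; equality holds iff all terms c_k z^k can be made to align in phase at a single z on |z|=r.
Part (b). At z = 2 (real, on the circle |z| = r):
  p(2) = (4)·2^0 + (-2)·2^1 + (-1)·2^2 + (-2)·2^3 = -20.
  |p(2)| = 20.
Check: |p(2)| = 20 ≤ 28 = M_tri(2). ✓ Equality does not hold at z = 2 (the coefficients have mixed signs, so the terms do not all align in phase there).

M_tri(2) = 28; |p(2)| = 20; equality at z=2: no.


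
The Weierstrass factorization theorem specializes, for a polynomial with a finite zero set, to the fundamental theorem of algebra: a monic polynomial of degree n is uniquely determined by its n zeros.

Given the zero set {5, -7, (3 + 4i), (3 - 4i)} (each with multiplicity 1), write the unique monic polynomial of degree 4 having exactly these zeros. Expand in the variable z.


The polynomial is p(z) = ∏_{α ∈ S} (z − α), where S = {5, -7, (3 + 4i), (3 - 4i)}.
Expanding the product yields: p(z) = z^4 -4·z^3 -22·z^2 + 260·z -875.
Note conjugate pairs combine to real quadratics: (z − (3+4i))(z − (3−4i)) = z² − 6z + 25.
The resulting polynomial has degree 4 and real coefficients as required.

p(z) = z^4 -4·z^3 -22·z^2 + 260·z -875.


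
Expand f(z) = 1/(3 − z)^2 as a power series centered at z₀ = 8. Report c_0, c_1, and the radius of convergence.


Let w = z − z₀, so z = z₀ + w.
Then 3 − z = 3 − (z₀ + w) = (3 − z₀) − w = -5 − w.
f(z) = 1/(-5 − w)^2 = (1/(-5)^2) · (1 − w/(-5))^{−2}.
By the binomial series (1−u)^{−2} = Σ_{n≥0} C(n+1, 1) u^n for |u|<1, with u = w/(-5):
  c_n = C(n+1, 1) / (-5)^(n+2).
  c_0 = 1/(-5)^2 = 1/25.
  c_1 = 2/(-5)^3 = -2/125.
The series is valid for |w/d| < 1, i.e. |z − z₀| < |d|.
Radius of convergence: R = |3 − z₀| = |-5| = 5 (distance from z₀ to the singularity z = 3).

c_0 = 1/25, c_1 = -2/125; R = 5.


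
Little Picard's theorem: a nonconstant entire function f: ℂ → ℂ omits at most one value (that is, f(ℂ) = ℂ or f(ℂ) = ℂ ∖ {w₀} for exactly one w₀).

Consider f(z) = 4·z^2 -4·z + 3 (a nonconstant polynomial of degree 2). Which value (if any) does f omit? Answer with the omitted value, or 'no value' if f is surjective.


Little Picard bounds the complement of f(ℂ) to at most one point.
For every w ∈ ℂ, the equation p(z) − w = 0 is a nonconstant polynomial in z and hence has at least one root by the fundamental theorem of algebra. So p is surjective onto ℂ, omitting no value.

Omitted value: no value.


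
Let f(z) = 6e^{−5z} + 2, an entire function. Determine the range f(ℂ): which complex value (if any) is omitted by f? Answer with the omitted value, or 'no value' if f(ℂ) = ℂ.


Little Picard bounds the complement of f(ℂ) to at most one point.
e^{−5z} is never zero on ℂ, so 6·e^{−5z} takes every value in ℂ ∖ {0}. Adding 2 shifts the range to ℂ ∖ {2}. Thus f omits exactly the value 2.

Omitted value: 2.


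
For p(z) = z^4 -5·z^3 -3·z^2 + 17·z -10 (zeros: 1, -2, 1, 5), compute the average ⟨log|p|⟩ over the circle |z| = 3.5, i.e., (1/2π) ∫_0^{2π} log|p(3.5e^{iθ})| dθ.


Zeros: -2, 1, 1, 5; r = 3.5.
Inside |z| < r: -2, 1, 1. Outside (|z| ≥ r): 5.
p(0) = -10, so log|p(0)| = log(10) = 2.3026.
Apply Jensen: I(r) = log|p(0)| + Σ_k log(r/|z_k|), summed over zeros inside |z| < r.
  log(r/|z_k|) for z_k = 1: log(3.5/1) = 1.2528
  log(r/|z_k|) for z_k = -2: log(3.5/2) = 0.5596
  log(r/|z_k|) for z_k = 1: log(3.5/1) = 1.2528
  Outside zeros (5) contribute nothing to the Jensen sum.
Sum over inside zeros: 3.0651.
I(r) = log|p(0)| + (inside sum) = 2.3026 + 3.0651 = 5.3677.
Note: since some zeros are outside |z| ≤ r, the simplified n·log(r) form does NOT apply — only the inside zeros contribute.

I(r) ≈ 5.3677.


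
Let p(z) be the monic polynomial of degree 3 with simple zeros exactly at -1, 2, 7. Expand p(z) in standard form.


The polynomial is p(z) = ∏_{α ∈ S} (z − α), where S = {-1, 2, 7}.
Expanding the product yields: p(z) = z^3 -8·z^2 + 5·z + 14.
The resulting polynomial has degree 3 and real coefficients as required.

p(z) = z^3 -8·z^2 + 5·z + 14.


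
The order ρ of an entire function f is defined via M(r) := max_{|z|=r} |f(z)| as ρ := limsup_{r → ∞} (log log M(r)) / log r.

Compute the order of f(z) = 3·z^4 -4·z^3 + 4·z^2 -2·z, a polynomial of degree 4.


|f(z)| ≤ Σ|c_k|·r^k = O(r^4) as r → ∞. Polynomial growth is O(e^{r^ε}) for every ε > 0 (since r^4/e^{r^ε} → 0), so ρ ≤ ε for all ε > 0, i.e. ρ = 0. Every nonconstant polynomial has order 0.
Therefore ρ = 0.

Order ρ = 0.


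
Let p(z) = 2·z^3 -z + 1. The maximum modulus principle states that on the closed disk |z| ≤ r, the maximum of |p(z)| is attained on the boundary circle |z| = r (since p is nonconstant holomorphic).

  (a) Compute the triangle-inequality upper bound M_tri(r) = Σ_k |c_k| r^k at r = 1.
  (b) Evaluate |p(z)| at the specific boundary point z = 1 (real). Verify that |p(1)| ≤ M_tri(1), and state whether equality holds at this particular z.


Coefficients: c_0 = 1, c_1 = -1, c_2 = 0, c_3 = 2. Radius r = 1.
Part (a). Triangle bound: M_tri(r) = Σ_k |c_k| r^k
  = |1|·1^0 + |-1|·1^1 + |0|·1^2 + |2|·1^3
  = 1 + 1 + 0 + 2 = 4.
This bounds M(r) := max_{|z|=r} |p(z)| from above; equality holds iff all terms c_k z^k can be made to align in phase at a single z on |z|=r.
Part (b). At z = 1 (real, on the circle |z| = r):
  p(1) = (1)·1^0 + (-1)·1^1 + (0)·1^2 + (2)·1^3 = 2.
  |p(1)| = 2.
Check: |p(1)| = 2 ≤ 4 = M_tri(1). ✓ Equality does not hold at z = 1 (the coefficients have mixed signs, so the terms do not all align in phase there).

M_tri(1) = 4; |p(1)| = 2; equality at z=1: no.


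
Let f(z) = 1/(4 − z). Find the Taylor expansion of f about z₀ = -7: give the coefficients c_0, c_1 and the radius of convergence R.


Let w = z − z₀, so z = z₀ + w.
Then 4 − z = 4 − (z₀ + w) = (4 − z₀) − w = 11 − w.
f(z) = 1/(11 − w) = (1/(11)) · 1/(1 − w/(11)) = Σ_{n≥0} w^n / (11)^(n+1).
So c_n = 1/(11)^(n+1):
  c_0 = 1/(11)^1 = 1/11.
  c_1 = 1/(11)^2 = 1/121.
The series is valid for |w/d| < 1, i.e. |z − z₀| < |d|.
Radius of convergence: R = |4 − z₀| = |11| = 11 (distance from z₀ to the singularity z = 4).

c_0 = 1/11, c_1 = 1/121; R = 11.


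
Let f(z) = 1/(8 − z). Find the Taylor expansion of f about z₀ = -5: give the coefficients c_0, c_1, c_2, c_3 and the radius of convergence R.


Let w = z − z₀, so z = z₀ + w.
Then 8 − z = 8 − (z₀ + w) = (8 − z₀) − w = 13 − w.
f(z) = 1/(13 − w) = (1/(13)) · 1/(1 − w/(13)) = Σ_{n≥0} w^n / (13)^(n+1).
So c_n = 1/(13)^(n+1):
  c_0 = 1/(13)^1 = 1/13.
  c_1 = 1/(13)^2 = 1/169.
  c_2 = 1/(13)^3 = 1/2197.
  c_3 = 1/(13)^4 = 1/28561.
The series is valid for |w/d| < 1, i.e. |z − z₀| < |d|.
Radius of convergence: R = |8 − z₀| = |13| = 13 (distance from z₀ to the singularity z = 8).

c_0 = 1/13, c_1 = 1/169, c_2 = 1/2197, c_3 = 1/28561; R = 13.


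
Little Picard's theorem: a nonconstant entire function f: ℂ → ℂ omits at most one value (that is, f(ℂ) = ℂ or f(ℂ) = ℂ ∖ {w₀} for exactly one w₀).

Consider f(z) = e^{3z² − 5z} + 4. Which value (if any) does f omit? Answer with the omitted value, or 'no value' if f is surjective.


Little Picard bounds the complement of f(ℂ) to at most one point.
The exponent g(z) = 3z² − 5z is a nonconstant polynomial, hence surjective onto ℂ. So e^{g(z)} takes every value in {e^w : w ∈ ℂ} = ℂ ∖ {0}. Adding 4 shifts the range to ℂ ∖ {4}. f omits exactly 4.

Omitted value: 4.


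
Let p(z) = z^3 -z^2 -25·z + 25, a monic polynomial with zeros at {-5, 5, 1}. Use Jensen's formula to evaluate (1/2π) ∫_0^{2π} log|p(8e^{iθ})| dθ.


Zeros: -5, 1, 5; r = 8.
Inside |z| < r: -5, 1, 5. Outside (|z| ≥ r): ∅.
p(0) = 25, so log|p(0)| = log(25) = 3.2189.
Apply Jensen: I(r) = log|p(0)| + Σ_k log(r/|z_k|), summed over zeros inside |z| < r.
  log(r/|z_k|) for z_k = -5: log(8/5) = 0.4700
  log(r/|z_k|) for z_k = 5: log(8/5) = 0.4700
  log(r/|z_k|) for z_k = 1: log(8/1) = 2.0794
Sum over inside zeros: 3.0194.
I(r) = log|p(0)| + (inside sum) = 3.2189 + 3.0194 = 6.2383.
Closed form (all zeros inside, monic): I(r) = n·log(r) = 3·log(8) = 6.2383. ✓

I(r) ≈ 6.2383.


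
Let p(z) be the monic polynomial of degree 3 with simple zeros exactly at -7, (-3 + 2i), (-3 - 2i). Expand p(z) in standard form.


The polynomial is p(z) = ∏_{α ∈ S} (z − α), where S = {-7, (-3 + 2i), (-3 - 2i)}.
Expanding the product yields: p(z) = z^3 + 13·z^2 + 55·z + 91.
Note conjugate pairs combine to real quadratics: (z − (-3+2i))(z − (-3−2i)) = z² + 6z + 13.
The resulting polynomial has degree 3 and real coefficients as required.

p(z) = z^3 + 13·z^2 + 55·z + 91.


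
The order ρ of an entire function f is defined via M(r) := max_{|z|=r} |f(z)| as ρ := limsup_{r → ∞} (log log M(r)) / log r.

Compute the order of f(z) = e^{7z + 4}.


|e^{7z + 4}| = e^{Re(7·z) + 4} ≤ e^{7|z|^1 + 4} = e^{7r^1 + 4} on |z| = r, so ρ ≤ 1. Choosing z on |z|=r so that 7·z is real positive (always possible by picking arg z appropriately) gives |f(z)| = e^{7r^1 + 4}, matching the bound. The additive constant 4 does not affect log log M(r) ~ 1·log r. Hence ρ = 1.
Therefore ρ = 1.

Order ρ = 1.


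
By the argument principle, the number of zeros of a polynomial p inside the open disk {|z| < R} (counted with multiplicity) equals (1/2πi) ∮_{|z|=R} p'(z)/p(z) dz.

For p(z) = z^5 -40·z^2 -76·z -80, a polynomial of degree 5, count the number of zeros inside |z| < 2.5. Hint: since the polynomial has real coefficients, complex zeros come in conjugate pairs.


The zeros of p are: (-1 + 3i), (-1 - 3i), (-1 + 1i), (-1 - 1i), 4.
Their magnitudes are: 3.162, 3.162, 1.414, 1.414, 4.
Zeros with |z| < R = 2.5: (-1 + 1i), (-1 - 1i).
Count = 2.
By the argument principle, (1/2πi) ∮_{|z|=R} p'(z)/p(z) dz equals exactly this count.

Number of zeros inside |z| < 2.5: 2.


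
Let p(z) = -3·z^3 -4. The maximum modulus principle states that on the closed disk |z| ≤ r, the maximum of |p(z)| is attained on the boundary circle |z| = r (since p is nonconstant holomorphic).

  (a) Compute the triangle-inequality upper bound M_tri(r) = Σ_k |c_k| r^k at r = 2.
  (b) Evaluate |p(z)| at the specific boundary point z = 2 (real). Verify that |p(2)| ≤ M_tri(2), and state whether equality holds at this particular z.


Coefficients: c_0 = -4, c_1 = 0, c_2 = 0, c_3 = -3. Radius r = 2.
Part (a). Triangle bound: M_tri(r) = Σ_k |c_k| r^k
  = |-4|·2^0 + |0|·2^1 + |0|·2^2 + |-3|·2^3
  = 4 + 0 + 0 + 24 = 28.
This bounds M(r) := max_{|z|=r} |p(z)| from above; equality holds iff all terms c_k z^k can be made to align in phase at a single z on |z|=r.
Part (b). At z = 2 (real, on the circle |z| = r):
  p(2) = (-4)·2^0 + (0)·2^1 + (0)·2^2 + (-3)·2^3 = -28.
  |p(2)| = 28.
Since all nonzero coefficients share the same sign, |p(2)| = 28 = M_tri(2); the triangle bound is attained at z = 2, so in fact M(r) = 28.

M_tri(2) = 28; |p(2)| = 28; equality at z=2: yes.


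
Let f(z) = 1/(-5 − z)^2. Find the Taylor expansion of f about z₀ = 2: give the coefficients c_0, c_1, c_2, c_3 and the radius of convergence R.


Let w = z − z₀, so z = z₀ + w.
Then -5 − z = -5 − (z₀ + w) = (-5 − z₀) − w = -7 − w.
f(z) = 1/(-7 − w)^2 = (1/(-7)^2) · (1 − w/(-7))^{−2}.
By the binomial series (1−u)^{−2} = Σ_{n≥0} C(n+1, 1) u^n for |u|<1, with u = w/(-7):
  c_n = C(n+1, 1) / (-7)^(n+2).
  c_0 = 1/(-7)^2 = 1/49.
  c_1 = 2/(-7)^3 = -2/343.
  c_2 = 3/(-7)^4 = 3/2401.
  c_3 = 4/(-7)^5 = -4/16807.
The series is valid for |w/d| < 1, i.e. |z − z₀| < |d|.
Radius of convergence: R = |-5 − z₀| = |-7| = 7 (distance from z₀ to the singularity z = -5).

c_0 = 1/49, c_1 = -2/343, c_2 = 3/2401, c_3 = -4/16807; R = 7.


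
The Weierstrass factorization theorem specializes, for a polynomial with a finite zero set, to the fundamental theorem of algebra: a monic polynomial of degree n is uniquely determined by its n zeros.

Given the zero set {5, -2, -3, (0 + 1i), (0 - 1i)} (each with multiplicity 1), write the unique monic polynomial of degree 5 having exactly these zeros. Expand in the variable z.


The polynomial is p(z) = ∏_{α ∈ S} (z − α), where S = {5, -2, -3, (0 + 1i), (0 - 1i)}.
Expanding the product yields: p(z) = z^5 -18·z^3 -30·z^2 -19·z -30.
Note conjugate pairs combine to real quadratics: (z − (0+1i))(z − (0−1i)) = z² + 1.
The resulting polynomial has degree 5 and real coefficients as required.

p(z) = z^5 -18·z^3 -30·z^2 -19·z -30.


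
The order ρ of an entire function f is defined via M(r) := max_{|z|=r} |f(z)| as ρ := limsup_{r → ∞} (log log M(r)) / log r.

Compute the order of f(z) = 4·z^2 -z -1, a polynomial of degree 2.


|f(z)| ≤ Σ|c_k|·r^k = O(r^2) as r → ∞. Polynomial growth is O(e^{r^ε}) for every ε > 0 (since r^2/e^{r^ε} → 0), so ρ ≤ ε for all ε > 0, i.e. ρ = 0. Every nonconstant polynomial has order 0.
Therefore ρ = 0.

Order ρ = 0.


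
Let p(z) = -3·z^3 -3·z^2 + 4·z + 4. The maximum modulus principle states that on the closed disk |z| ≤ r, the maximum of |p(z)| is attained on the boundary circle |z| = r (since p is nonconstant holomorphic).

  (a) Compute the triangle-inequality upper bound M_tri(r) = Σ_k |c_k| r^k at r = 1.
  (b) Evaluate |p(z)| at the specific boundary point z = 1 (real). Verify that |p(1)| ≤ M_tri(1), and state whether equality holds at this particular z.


Coefficients: c_0 = 4, c_1 = 4, c_2 = -3, c_3 = -3. Radius r = 1.
Part (a). Triangle bound: M_tri(r) = Σ_k |c_k| r^k
  = |4|·1^0 + |4|·1^1 + |-3|·1^2 + |-3|·1^3
  = 4 + 4 + 3 + 3 = 14.
This bounds M(r) := max_{|z|=r} |p(z)| from above; equality holds iff all terms c_k z^k can be made to align in phase at a single z on |z|=r.
Part (b). At z = 1 (real, on the circle |z| = r):
  p(1) = (4)·1^0 + (4)·1^1 + (-3)·1^2 + (-3)·1^3 = 2.
  |p(1)| = 2.
Check: |p(1)| = 2 ≤ 14 = M_tri(1). ✓ Equality does not hold at z = 1 (the coefficients have mixed signs, so the terms do not all align in phase there).

M_tri(1) = 14; |p(1)| = 2; equality at z=1: no.


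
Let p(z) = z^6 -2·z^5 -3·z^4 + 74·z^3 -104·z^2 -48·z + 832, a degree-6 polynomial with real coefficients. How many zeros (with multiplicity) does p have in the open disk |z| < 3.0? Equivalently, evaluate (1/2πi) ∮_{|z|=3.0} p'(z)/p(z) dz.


The zeros of p are: (2 + 3i), (2 - 3i), (2 + 2i), (2 - 2i), -4, -2.
Their magnitudes are: 3.606, 3.606, 2.828, 2.828, 4, 2.
Zeros with |z| < R = 3.0: (2 + 2i), (2 - 2i), -2.
Count = 3.
By the argument principle, (1/2πi) ∮_{|z|=R} p'(z)/p(z) dz equals exactly this count.

Number of zeros inside |z| < 3.0: 3.


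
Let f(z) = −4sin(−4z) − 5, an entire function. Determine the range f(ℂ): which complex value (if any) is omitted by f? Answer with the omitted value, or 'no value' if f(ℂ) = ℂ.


Little Picard bounds the complement of f(ℂ) to at most one point.
sin is entire and surjective onto ℂ: for every w ∈ ℂ, sin(ζ) = w has a solution ζ ∈ ℂ (e.g., via the complex inverse arcsin). With ζ = −4z this gives z = ζ/(-4). Then -4·sin(−4z) takes every value in -4·ℂ = ℂ, and adding -5 is a bijection of ℂ. So f is surjective and omits no value. (Note: only on the real line is sin bounded by [−1, 1].)

Omitted value: no value.


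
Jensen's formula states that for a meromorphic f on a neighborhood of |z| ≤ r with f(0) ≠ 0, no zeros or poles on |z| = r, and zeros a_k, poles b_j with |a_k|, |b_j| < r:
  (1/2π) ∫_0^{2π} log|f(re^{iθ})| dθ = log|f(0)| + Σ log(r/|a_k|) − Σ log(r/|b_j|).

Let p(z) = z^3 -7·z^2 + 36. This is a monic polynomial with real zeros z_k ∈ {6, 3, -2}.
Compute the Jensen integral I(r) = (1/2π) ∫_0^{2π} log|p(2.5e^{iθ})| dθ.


Zeros: -2, 3, 6; r = 2.5.
Inside |z| < r: -2. Outside (|z| ≥ r): 3, 6.
p(0) = 36, so log|p(0)| = log(36) = 3.5835.
Apply Jensen: I(r) = log|p(0)| + Σ_k log(r/|z_k|), summed over zeros inside |z| < r.
  log(r/|z_k|) for z_k = -2: log(2.5/2) = 0.2231
  Outside zeros (3, 6) contribute nothing to the Jensen sum.
Sum over inside zeros: 0.2231.
I(r) = log|p(0)| + (inside sum) = 3.5835 + 0.2231 = 3.8067.
Note: since some zeros are outside |z| ≤ r, the simplified n·log(r) form does NOT apply — only the inside zeros contribute.

I(r) ≈ 3.8067.


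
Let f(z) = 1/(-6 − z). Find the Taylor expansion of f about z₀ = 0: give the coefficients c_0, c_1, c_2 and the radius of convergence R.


Let w = z − z₀, so z = z₀ + w.
Then -6 − z = -6 − (z₀ + w) = (-6 − z₀) − w = -6 − w.
f(z) = 1/(-6 − w) = (1/(-6)) · 1/(1 − w/(-6)) = Σ_{n≥0} w^n / (-6)^(n+1).
So c_n = 1/(-6)^(n+1):
  c_0 = 1/(-6)^1 = -1/6.
  c_1 = 1/(-6)^2 = 1/36.
  c_2 = 1/(-6)^3 = -1/216.
The series is valid for |w/d| < 1, i.e. |z − z₀| < |d|.
Radius of convergence: R = |-6 − z₀| = |-6| = 6 (distance from z₀ to the singularity z = -6).

c_0 = -1/6, c_1 = 1/36, c_2 = -1/216; R = 6.


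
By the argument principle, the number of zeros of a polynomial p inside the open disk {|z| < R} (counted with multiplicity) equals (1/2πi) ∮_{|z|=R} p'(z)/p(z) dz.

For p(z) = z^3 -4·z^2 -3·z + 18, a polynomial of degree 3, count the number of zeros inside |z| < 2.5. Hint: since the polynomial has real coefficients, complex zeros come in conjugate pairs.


The zeros of p are: -2, 3, 3.
Their magnitudes are: 2, 3, 3.
Zeros with |z| < R = 2.5: -2.
Count = 1.
By the argument principle, (1/2πi) ∮_{|z|=R} p'(z)/p(z) dz equals exactly this count.

Number of zeros inside |z| < 2.5: 1.


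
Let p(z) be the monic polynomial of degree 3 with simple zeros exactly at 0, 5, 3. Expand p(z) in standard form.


The polynomial is p(z) = ∏_{α ∈ S} (z − α), where S = {0, 5, 3}.
Expanding the product yields: p(z) = z^3 -8·z^2 + 15·z.
The resulting polynomial has degree 3 and real coefficients as required.

p(z) = z^3 -8·z^2 + 15·z.


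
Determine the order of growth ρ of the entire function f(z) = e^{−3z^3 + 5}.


|e^{−3z^3 + 5}| = e^{Re(-3·z^3) + 5} ≤ e^{3|z|^3 + 5} = e^{3r^3 + 5} on |z| = r, so ρ ≤ 3. Choosing z on |z|=r so that -3·z^3 is real positive (always possible by picking arg z appropriately) gives |f(z)| = e^{3r^3 + 5}, matching the bound. The additive constant 5 does not affect log log M(r) ~ 3·log r. Hence ρ = 3.
Therefore ρ = 3.

Order ρ = 3.


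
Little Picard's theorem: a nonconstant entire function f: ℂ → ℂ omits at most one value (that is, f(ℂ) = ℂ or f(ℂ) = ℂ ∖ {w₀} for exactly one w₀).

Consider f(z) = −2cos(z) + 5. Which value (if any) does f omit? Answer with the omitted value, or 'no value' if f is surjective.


Little Picard bounds the complement of f(ℂ) to at most one point.
cos is entire and surjective onto ℂ: for every w ∈ ℂ, cos(ζ) = w has a solution ζ ∈ ℂ (e.g., via the complex inverse arccos). With ζ = z this gives z = ζ/(1). Then -2·cos(z) takes every value in -2·ℂ = ℂ, and adding 5 is a bijection of ℂ. So f is surjective and omits no value. (Note: only on the real line is cos bounded by [−1, 1].)

Omitted value: no value.


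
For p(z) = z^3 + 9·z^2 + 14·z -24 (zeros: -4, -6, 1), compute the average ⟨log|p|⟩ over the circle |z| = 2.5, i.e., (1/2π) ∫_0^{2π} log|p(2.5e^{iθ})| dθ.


Zeros: -6, -4, 1; r = 2.5.
Inside |z| < r: 1. Outside (|z| ≥ r): -6, -4.
p(0) = -24, so log|p(0)| = log(24) = 3.1781.
Apply Jensen: I(r) = log|p(0)| + Σ_k log(r/|z_k|), summed over zeros inside |z| < r.
  log(r/|z_k|) for z_k = 1: log(2.5/1) = 0.9163
  Outside zeros (-6, -4) contribute nothing to the Jensen sum.
Sum over inside zeros: 0.9163.
I(r) = log|p(0)| + (inside sum) = 3.1781 + 0.9163 = 4.0943.
Note: since some zeros are outside |z| ≤ r, the simplified n·log(r) form does NOT apply — only the inside zeros contribute.

I(r) ≈ 4.0943.


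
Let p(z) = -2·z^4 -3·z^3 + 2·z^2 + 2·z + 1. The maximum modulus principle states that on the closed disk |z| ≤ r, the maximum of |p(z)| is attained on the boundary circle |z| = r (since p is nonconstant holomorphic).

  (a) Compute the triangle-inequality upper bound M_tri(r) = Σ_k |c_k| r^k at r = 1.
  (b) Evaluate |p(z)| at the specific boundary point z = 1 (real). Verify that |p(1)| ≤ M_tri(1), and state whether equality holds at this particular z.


Coefficients: c_0 = 1, c_1 = 2, c_2 = 2, c_3 = -3, c_4 = -2. Radius r = 1.
Part (a). Triangle bound: M_tri(r) = Σ_k |c_k| r^k
  = |1|·1^0 + |2|·1^1 + |2|·1^2 + |-3|·1^3 + |-2|·1^4
  = 1 + 2 + 2 + 3 + 2 = 10.
This bounds M(r) := max_{|z|=r} |p(z)| from above; equality holds iff all terms c_k z^k can be made to align in phase at a single z on |z|=r.
Part (b). At z = 1 (real, on the circle |z| = r):
  p(1) = (1)·1^0 + (2)·1^1 + (2)·1^2 + (-3)·1^3 + (-2)·1^4 = 0.
  |p(1)| = 0.
Check: |p(1)| = 0 ≤ 10 = M_tri(1). ✓ Equality does not hold at z = 1 (the coefficients have mixed signs, so the terms do not all align in phase there).

M_tri(1) = 10; |p(1)| = 0; equality at z=1: no.


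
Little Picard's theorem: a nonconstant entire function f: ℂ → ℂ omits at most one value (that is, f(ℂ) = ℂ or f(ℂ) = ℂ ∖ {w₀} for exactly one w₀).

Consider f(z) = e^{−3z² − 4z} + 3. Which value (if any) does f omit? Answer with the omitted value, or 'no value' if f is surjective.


Little Picard bounds the complement of f(ℂ) to at most one point.
The exponent g(z) = −3z² − 4z is a nonconstant polynomial, hence surjective onto ℂ. So e^{g(z)} takes every value in {e^w : w ∈ ℂ} = ℂ ∖ {0}. Adding 3 shifts the range to ℂ ∖ {3}. f omits exactly 3.

Omitted value: 3.


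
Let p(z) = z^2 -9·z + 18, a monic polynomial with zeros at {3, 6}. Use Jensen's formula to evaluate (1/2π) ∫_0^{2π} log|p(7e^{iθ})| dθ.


Zeros: 3, 6; r = 7.
Inside |z| < r: 3, 6. Outside (|z| ≥ r): ∅.
p(0) = 18, so log|p(0)| = log(18) = 2.8904.
Apply Jensen: I(r) = log|p(0)| + Σ_k log(r/|z_k|), summed over zeros inside |z| < r.
  log(r/|z_k|) for z_k = 3: log(7/3) = 0.8473
  log(r/|z_k|) for z_k = 6: log(7/6) = 0.1542
Sum over inside zeros: 1.0014.
I(r) = log|p(0)| + (inside sum) = 2.8904 + 1.0014 = 3.8918.
Closed form (all zeros inside, monic): I(r) = n·log(r) = 2·log(7) = 3.8918. ✓

I(r) ≈ 3.8918.


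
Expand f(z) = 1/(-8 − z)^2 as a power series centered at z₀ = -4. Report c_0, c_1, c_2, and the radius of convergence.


Let w = z − z₀, so z = z₀ + w.
Then -8 − z = -8 − (z₀ + w) = (-8 − z₀) − w = -4 − w.
f(z) = 1/(-4 − w)^2 = (1/(-4)^2) · (1 − w/(-4))^{−2}.
By the binomial series (1−u)^{−2} = Σ_{n≥0} C(n+1, 1) u^n for |u|<1, with u = w/(-4):
  c_n = C(n+1, 1) / (-4)^(n+2).
  c_0 = 1/(-4)^2 = 1/16.
  c_1 = 2/(-4)^3 = -1/32.
  c_2 = 3/(-4)^4 = 3/256.
The series is valid for |w/d| < 1, i.e. |z − z₀| < |d|.
Radius of convergence: R = |-8 − z₀| = |-4| = 4 (distance from z₀ to the singularity z = -8).

c_0 = 1/16, c_1 = -1/32, c_2 = 3/256; R = 4.


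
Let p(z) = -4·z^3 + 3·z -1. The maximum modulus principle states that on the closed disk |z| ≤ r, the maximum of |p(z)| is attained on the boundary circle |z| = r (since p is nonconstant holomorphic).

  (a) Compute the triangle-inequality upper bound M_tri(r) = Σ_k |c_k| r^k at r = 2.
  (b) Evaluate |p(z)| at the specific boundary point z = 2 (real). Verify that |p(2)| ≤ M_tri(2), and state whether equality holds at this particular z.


Coefficients: c_0 = -1, c_1 = 3, c_2 = 0, c_3 = -4. Radius r = 2.
Part (a). Triangle bound: M_tri(r) = Σ_k |c_k| r^k
  = |-1|·2^0 + |3|·2^1 + |0|·2^2 + |-4|·2^3
  = 1 + 6 + 0 + 32 = 39.
This bounds M(r) := max_{|z|=r} |p(z)| from above; equality holds iff all terms c_k z^k can be made to align in phase at a single z on |z|=r.
Part (b). At z = 2 (real, on the circle |z| = r):
  p(2) = (-1)·2^0 + (3)·2^1 + (0)·2^2 + (-4)·2^3 = -27.
  |p(2)| = 27.
Check: |p(2)| = 27 ≤ 39 = M_tri(2). ✓ Equality does not hold at z = 2 (the coefficients have mixed signs, so the terms do not all align in phase there).

M_tri(2) = 39; |p(2)| = 27; equality at z=2: no.


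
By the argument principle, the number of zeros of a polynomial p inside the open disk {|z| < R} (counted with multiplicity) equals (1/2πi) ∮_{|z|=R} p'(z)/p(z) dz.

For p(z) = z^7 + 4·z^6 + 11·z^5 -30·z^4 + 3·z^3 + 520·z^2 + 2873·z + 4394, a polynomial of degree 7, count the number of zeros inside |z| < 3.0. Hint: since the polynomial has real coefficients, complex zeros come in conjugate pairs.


The zeros of p are: (-2 + 3i), (-2 - 3i), (-2 + 3i), (-2 - 3i), (3 + 2i), (3 - 2i), -2.
Their magnitudes are: 3.606, 3.606, 3.606, 3.606, 3.606, 3.606, 2.
Zeros with |z| < R = 3.0: -2.
Count = 1.
By the argument principle, (1/2πi) ∮_{|z|=R} p'(z)/p(z) dz equals exactly this count.

Number of zeros inside |z| < 3.0: 1.


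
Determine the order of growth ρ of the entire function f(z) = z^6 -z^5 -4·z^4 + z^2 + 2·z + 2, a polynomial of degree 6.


|f(z)| ≤ Σ|c_k|·r^k = O(r^6) as r → ∞. Polynomial growth is O(e^{r^ε}) for every ε > 0 (since r^6/e^{r^ε} → 0), so ρ ≤ ε for all ε > 0, i.e. ρ = 0. Every nonconstant polynomial has order 0.
Therefore ρ = 0.

Order ρ = 0.


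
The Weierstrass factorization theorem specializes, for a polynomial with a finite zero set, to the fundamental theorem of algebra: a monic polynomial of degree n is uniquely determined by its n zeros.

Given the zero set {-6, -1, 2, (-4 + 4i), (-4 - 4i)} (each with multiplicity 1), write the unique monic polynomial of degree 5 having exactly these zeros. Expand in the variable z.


The polynomial is p(z) = ∏_{α ∈ S} (z − α), where S = {-6, -1, 2, (-4 + 4i), (-4 - 4i)}.
Expanding the product yields: p(z) = z^5 + 13·z^4 + 64·z^3 + 84·z^2 -352·z -384.
Note conjugate pairs combine to real quadratics: (z − (-4+4i))(z − (-4−4i)) = z² + 8z + 32.
The resulting polynomial has degree 5 and real coefficients as required.

p(z) = z^5 + 13·z^4 + 64·z^3 + 84·z^2 -352·z -384.


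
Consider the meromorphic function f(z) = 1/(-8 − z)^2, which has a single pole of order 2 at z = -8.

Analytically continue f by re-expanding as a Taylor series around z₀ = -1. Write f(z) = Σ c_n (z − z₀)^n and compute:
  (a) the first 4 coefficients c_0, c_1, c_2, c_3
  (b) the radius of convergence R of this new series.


Let w = z − z₀, so z = z₀ + w.
Then -8 − z = -8 − (z₀ + w) = (-8 − z₀) − w = -7 − w.
f(z) = 1/(-7 − w)^2 = (1/(-7)^2) · (1 − w/(-7))^{−2}.
By the binomial series (1−u)^{−2} = Σ_{n≥0} C(n+1, 1) u^n for |u|<1, with u = w/(-7):
  c_n = C(n+1, 1) / (-7)^(n+2).
  c_0 = 1/(-7)^2 = 1/49.
  c_1 = 2/(-7)^3 = -2/343.
  c_2 = 3/(-7)^4 = 3/2401.
  c_3 = 4/(-7)^5 = -4/16807.
The series is valid for |w/d| < 1, i.e. |z − z₀| < |d|.
Radius of convergence: R = |-8 − z₀| = |-7| = 7 (distance from z₀ to the singularity z = -8).

c_0 = 1/49, c_1 = -2/343, c_2 = 3/2401, c_3 = -4/16807; R = 7.


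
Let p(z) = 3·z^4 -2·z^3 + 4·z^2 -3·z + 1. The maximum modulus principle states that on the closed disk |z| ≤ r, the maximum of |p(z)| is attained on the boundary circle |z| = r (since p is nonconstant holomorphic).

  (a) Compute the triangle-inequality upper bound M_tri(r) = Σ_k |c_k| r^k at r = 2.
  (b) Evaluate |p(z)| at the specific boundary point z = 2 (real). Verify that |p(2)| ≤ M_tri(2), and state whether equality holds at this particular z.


Coefficients: c_0 = 1, c_1 = -3, c_2 = 4, c_3 = -2, c_4 = 3. Radius r = 2.
Part (a). Triangle bound: M_tri(r) = Σ_k |c_k| r^k
  = |1|·2^0 + |-3|·2^1 + |4|·2^2 + |-2|·2^3 + |3|·2^4
  = 1 + 6 + 16 + 16 + 48 = 87.
This bounds M(r) := max_{|z|=r} |p(z)| from above; equality holds iff all terms c_k z^k can be made to align in phase at a single z on |z|=r.
Part (b). At z = 2 (real, on the circle |z| = r):
  p(2) = (1)·2^0 + (-3)·2^1 + (4)·2^2 + (-2)·2^3 + (3)·2^4 = 43.
  |p(2)| = 43.
Check: |p(2)| = 43 ≤ 87 = M_tri(2). ✓ Equality does not hold at z = 2 (the coefficients have mixed signs, so the terms do not all align in phase there).

M_tri(2) = 87; |p(2)| = 43; equality at z=2: no.


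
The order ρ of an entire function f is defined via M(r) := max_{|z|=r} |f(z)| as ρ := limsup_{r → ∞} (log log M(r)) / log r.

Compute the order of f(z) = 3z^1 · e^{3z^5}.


M(r) = max_{|z|=r} |3|·|z|^1·|e^{3z^5}| = 3·r^1 · e^{3r^5} (the factors attain their maxima compatibly on |z|=r). Then log M(r) = log 3 + 1·log r + 3r^5, dominated by the last term, so log log M(r) ~ 5·log r. The polynomial factor 3z^1 contributes only a log r term and does not affect the order. ρ = 5.
Therefore ρ = 5.

Order ρ = 5.


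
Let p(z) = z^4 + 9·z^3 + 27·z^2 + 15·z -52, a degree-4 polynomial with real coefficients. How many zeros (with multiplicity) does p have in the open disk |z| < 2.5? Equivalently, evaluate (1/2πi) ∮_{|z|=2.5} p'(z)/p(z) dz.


The zeros of p are: -4, 1, (-3 + 2i), (-3 - 2i).
Their magnitudes are: 4, 1, 3.606, 3.606.
Zeros with |z| < R = 2.5: 1.
Count = 1.
By the argument principle, (1/2πi) ∮_{|z|=R} p'(z)/p(z) dz equals exactly this count.

Number of zeros inside |z| < 2.5: 1.


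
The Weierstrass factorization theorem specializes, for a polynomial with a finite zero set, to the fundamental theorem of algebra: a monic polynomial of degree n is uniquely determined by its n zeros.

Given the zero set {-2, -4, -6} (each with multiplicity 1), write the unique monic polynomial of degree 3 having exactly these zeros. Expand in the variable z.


The polynomial is p(z) = ∏_{α ∈ S} (z − α), where S = {-2, -4, -6}.
Expanding the product yields: p(z) = z^3 + 12·z^2 + 44·z + 48.
The resulting polynomial has degree 3 and real coefficients as required.

p(z) = z^3 + 12·z^2 + 44·z + 48.


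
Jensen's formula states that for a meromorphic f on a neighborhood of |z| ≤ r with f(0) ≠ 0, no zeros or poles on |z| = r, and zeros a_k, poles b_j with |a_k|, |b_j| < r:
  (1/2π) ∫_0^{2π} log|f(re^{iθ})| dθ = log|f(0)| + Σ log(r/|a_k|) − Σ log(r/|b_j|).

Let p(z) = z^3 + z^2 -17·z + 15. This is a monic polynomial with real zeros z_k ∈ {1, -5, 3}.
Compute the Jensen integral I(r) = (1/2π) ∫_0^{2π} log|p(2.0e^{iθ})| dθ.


Zeros: -5, 1, 3; r = 2.0.
Inside |z| < r: 1. Outside (|z| ≥ r): -5, 3.
p(0) = 15, so log|p(0)| = log(15) = 2.7081.
Apply Jensen: I(r) = log|p(0)| + Σ_k log(r/|z_k|), summed over zeros inside |z| < r.
  log(r/|z_k|) for z_k = 1: log(2.0/1) = 0.6931
  Outside zeros (-5, 3) contribute nothing to the Jensen sum.
Sum over inside zeros: 0.6931.
I(r) = log|p(0)| + (inside sum) = 2.7081 + 0.6931 = 3.4012.
Note: since some zeros are outside |z| ≤ r, the simplified n·log(r) form does NOT apply — only the inside zeros contribute.

I(r) ≈ 3.4012.


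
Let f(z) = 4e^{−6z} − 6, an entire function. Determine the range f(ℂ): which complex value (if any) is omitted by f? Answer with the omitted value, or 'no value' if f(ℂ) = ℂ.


Little Picard bounds the complement of f(ℂ) to at most one point.
e^{−6z} is never zero on ℂ, so 4·e^{−6z} takes every value in ℂ ∖ {0}. Adding -6 shifts the range to ℂ ∖ {-6}. Thus f omits exactly the value -6.

Omitted value: -6.
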